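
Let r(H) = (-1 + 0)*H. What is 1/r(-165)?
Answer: 1/165 ≈ 0.0060606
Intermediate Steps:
r(H) = -H
1/r(-165) = 1/(-1*(-165)) = 1/165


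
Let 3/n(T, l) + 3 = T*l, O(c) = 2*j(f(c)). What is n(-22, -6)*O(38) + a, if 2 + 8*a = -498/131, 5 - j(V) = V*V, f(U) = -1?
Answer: -3037/5633 ≈ -0.53914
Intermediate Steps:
j(V) = 5 - V² (j(V) = 5 - V*V = 5 - V²)
O(c) = 8 (O(c) = 2*(5 - 1*(-1)²) = 2*(5 - 1*1) = 2*(5 - 1) = 2*4 = 8)
n(T, l) = 3/(-3 + T*l)
a = -95/131 (a = -¼ + (-498/131)/8 = -¼ + (-6*83/131)/8 = -¼ + (⅛)*(-498/131) = -¼ - 249/524 = -95/131 ≈ -0.72519)
n(-22, -6)*O(38) + a = (3/(-3 - 22*(-6)))*8 - 95/131 = (3/(-3 + 132))*8 - 95/131 = (3/129)*8 - 95/131 = (3*(1/129))*8 - 95/131 = (1/43)*8 - 95/131 = 8/43 - 95/131 = -3037/5633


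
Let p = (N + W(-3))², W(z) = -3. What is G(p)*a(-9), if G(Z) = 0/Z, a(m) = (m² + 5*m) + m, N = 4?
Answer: 0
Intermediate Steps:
a(m) = m² + 6*m
p = 1 (p = (4 - 3)² = 1² = 1)
G(Z) = 0
G(p)*a(-9) = 0*(-9*(6 - 9)) = 0*(-9*(-3)) = 0*27 = 0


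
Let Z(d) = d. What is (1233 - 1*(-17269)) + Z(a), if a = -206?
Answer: 18296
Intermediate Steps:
(1233 - 1*(-17269)) + Z(a) = (1233 - 1*(-17269)) - 206 = (1233 + 17269) - 206 = 18502 - 206 = 18296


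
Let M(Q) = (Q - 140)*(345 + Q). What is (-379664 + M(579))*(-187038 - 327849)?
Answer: -13372645164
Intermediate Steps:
M(Q) = (-140 + Q)*(345 + Q)
(-379664 + M(579))*(-187038 - 327849) = (-379664 + (-48300 + 579**2 + 205*579))*(-187038 - 327849) = (-379664 + (-48300 + 335241 + 118695))*(-514887) = (-379664 + 405636)*(-514887) = 25972*(-514887) = -13372645164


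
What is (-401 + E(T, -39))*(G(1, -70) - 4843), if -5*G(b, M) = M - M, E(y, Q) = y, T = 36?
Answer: 1767695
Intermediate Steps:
G(b, M) = 0 (G(b, M) = -(M - M)/5 = -1/5*0 = 0)
(-401 + E(T, -39))*(G(1, -70) - 4843) = (-401 + 36)*(0 - 4843) = -365*(-4843) = 1767695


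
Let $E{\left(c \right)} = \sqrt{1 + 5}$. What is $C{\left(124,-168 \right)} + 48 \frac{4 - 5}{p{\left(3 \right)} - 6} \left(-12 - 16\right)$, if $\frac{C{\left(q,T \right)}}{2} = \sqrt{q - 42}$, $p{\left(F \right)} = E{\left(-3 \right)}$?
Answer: $- \frac{1344}{5} + 2 \sqrt{82} - \frac{224 \sqrt{6}}{5} \approx -360.43$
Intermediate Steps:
$E{\left(c \right)} = \sqrt{6}$
$p{\left(F \right)} = \sqrt{6}$
$C{\left(q,T \right)} = 2 \sqrt{-42 + q}$ ($C{\left(q,T \right)} = 2 \sqrt{q - 42} = 2 \sqrt{-42 + q}$)
$C{\left(124,-168 \right)} + 48 \frac{4 - 5}{p{\left(3 \right)} - 6} \left(-12 - 16\right) = 2 \sqrt{-42 + 124} + 48 \frac{4 - 5}{\sqrt{6} - 6} \left(-12 - 16\right) = 2 \sqrt{82} + 48 - \frac{1}{-6 + \sqrt{6}} \left(-28\right) = 2 \sqrt{82} + 48 \frac{28}{-6 + \sqrt{6}} = 2 \sqrt{82} + \frac{1344}{-6 + \sqrt{6}}$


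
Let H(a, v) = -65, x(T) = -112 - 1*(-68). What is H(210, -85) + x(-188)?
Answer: -109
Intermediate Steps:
x(T) = -44 (x(T) = -112 + 68 = -44)
H(210, -85) + x(-188) = -65 - 44 = -109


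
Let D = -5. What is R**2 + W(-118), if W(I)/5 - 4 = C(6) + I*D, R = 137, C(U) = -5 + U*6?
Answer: 21894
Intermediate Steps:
C(U) = -5 + 6*U
W(I) = 175 - 25*I (W(I) = 20 + 5*((-5 + 6*6) + I*(-5)) = 20 + 5*((-5 + 36) - 5*I) = 20 + 5*(31 - 5*I) = 20 + (155 - 25*I) = 175 - 25*I)
R**2 + W(-118) = 137**2 + (175 - 25*(-118)) = 18769 + (175 + 2950) = 18769 + 3125 = 21894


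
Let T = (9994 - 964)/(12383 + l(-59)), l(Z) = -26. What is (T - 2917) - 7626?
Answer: -43423607/4119 ≈ -10542.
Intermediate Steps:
T = 3010/4119 (T = (9994 - 964)/(12383 - 26) = 9030/12357 = 9030*(1/12357) = 3010/4119 ≈ 0.73076)
(T - 2917) - 7626 = (3010/4119 - 2917) - 7626 = -12012113/4119 - 7626 = -43423607/4119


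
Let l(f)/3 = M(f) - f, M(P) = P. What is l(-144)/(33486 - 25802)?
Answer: 0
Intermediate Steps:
l(f) = 0 (l(f) = 3*(f - f) = 3*0 = 0)
l(-144)/(33486 - 25802) = 0/(33486 - 25802) = 0/7684 = 0*(1/7684) = 0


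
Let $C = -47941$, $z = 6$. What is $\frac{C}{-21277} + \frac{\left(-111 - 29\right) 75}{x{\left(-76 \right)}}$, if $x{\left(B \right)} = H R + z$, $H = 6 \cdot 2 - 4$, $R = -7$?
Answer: $\frac{4516111}{21277} \approx 212.25$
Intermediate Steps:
$H = 8$ ($H = 12 - 4 = 8$)
$x{\left(B \right)} = -50$ ($x{\left(B \right)} = 8 \left(-7\right) + 6 = -56 + 6 = -50$)
$\frac{C}{-21277} + \frac{\left(-111 - 29\right) 75}{x{\left(-76 \right)}} = - \frac{47941}{-21277} + \frac{\left(-111 - 29\right) 75}{-50} = \left(-47941\right) \left(- \frac{1}{21277}\right) + \left(-140\right) 75 \left(- \frac{1}{50}\right) = \frac{47941}{21277} - -210 = \frac{47941}{21277} + 210 = \frac{4516111}{21277}$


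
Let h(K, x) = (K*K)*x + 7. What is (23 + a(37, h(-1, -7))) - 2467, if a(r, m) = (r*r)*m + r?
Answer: -2407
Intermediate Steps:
h(K, x) = 7 + x*K² (h(K, x) = K²*x + 7 = x*K² + 7 = 7 + x*K²)
a(r, m) = r + m*r² (a(r, m) = r²*m + r = m*r² + r = r + m*r²)
(23 + a(37, h(-1, -7))) - 2467 = (23 + 37*(1 + (7 - 7*(-1)²)*37)) - 2467 = (23 + 37*(1 + (7 - 7*1)*37)) - 2467 = (23 + 37*(1 + (7 - 7)*37)) - 2467 = (23 + 37*(1 + 0*37)) - 2467 = (23 + 37*(1 + 0)) - 2467 = (23 + 37*1) - 2467 = (23 + 37) - 2467 = 60 - 2467 = -2407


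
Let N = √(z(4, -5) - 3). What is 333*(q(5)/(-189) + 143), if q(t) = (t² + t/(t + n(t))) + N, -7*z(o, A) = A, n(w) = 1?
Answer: 5994259/126 - 148*I*√7/147 ≈ 47574.0 - 2.6637*I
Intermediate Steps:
z(o, A) = -A/7
N = 4*I*√7/7 (N = √(-⅐*(-5) - 3) = √(5/7 - 3) = √(-16/7) = 4*I*√7/7 ≈ 1.5119*I)
q(t) = t² + t/(1 + t) + 4*I*√7/7 (q(t) = (t² + t/(t + 1)) + 4*I*√7/7 = (t² + t/(1 + t)) + 4*I*√7/7 = t² + t/(1 + t) + 4*I*√7/7)
333*(q(5)/(-189) + 143) = 333*(((5 + 5² + 5³ + 4*I*√7/7 + (4/7)*I*5*√7)/(1 + 5))/(-189) + 143) = 333*(((5 + 25 + 125 + 4*I*√7/7 + 20*I*√7/7)/6)*(-1/189) + 143) = 333*(((155 + 24*I*√7/7)/6)*(-1/189) + 143) = 333*((155/6 + 4*I*√7/7)*(-1/189) + 143) = 333*((-155/1134 - 4*I*√7/1323) + 143) = 333*(162007/1134 - 4*I*√7/1323) = 5994259/126 - 148*I*√7/147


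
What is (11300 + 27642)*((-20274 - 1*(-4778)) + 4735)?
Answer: -419054862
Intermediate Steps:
(11300 + 27642)*((-20274 - 1*(-4778)) + 4735) = 38942*((-20274 + 4778) + 4735) = 38942*(-15496 + 4735) = 38942*(-10761) = -419054862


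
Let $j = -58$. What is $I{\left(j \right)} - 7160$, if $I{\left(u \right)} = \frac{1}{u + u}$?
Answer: $- \frac{830561}{116} \approx -7160.0$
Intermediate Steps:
$I{\left(u \right)} = \frac{1}{2 u}$
$I{\left(j \right)} - 7160 = \frac{1}{2 \left(-58\right)} - 7160 = \frac{1}{2} \left(- \frac{1}{58}\right) - 7160 = - \frac{1}{116} - 7160 = - \frac{830561}{116}$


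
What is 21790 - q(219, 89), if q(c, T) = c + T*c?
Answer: 2080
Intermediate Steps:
21790 - q(219, 89) = 21790 - 219*(1 + 89) = 21790 - 219*90 = 21790 - 1*19710 = 21790 - 19710 = 2080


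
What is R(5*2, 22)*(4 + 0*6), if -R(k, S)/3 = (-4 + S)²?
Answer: -3888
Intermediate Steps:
R(k, S) = -3*(-4 + S)²
R(5*2, 22)*(4 + 0*6) = (-3*(-4 + 22)²)*(4 + 0*6) = (-3*18²)*(4 + 0) = -3*324*4 = -972*4 = -3888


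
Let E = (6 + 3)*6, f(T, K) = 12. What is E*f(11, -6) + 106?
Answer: 754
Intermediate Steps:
E = 54 (E = 9*6 = 54)
E*f(11, -6) + 106 = 54*12 + 106 = 648 + 106 = 754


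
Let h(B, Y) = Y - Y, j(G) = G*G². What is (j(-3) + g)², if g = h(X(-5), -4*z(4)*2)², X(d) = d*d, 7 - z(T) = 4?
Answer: 729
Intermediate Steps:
j(G) = G³
z(T) = 3 (z(T) = 7 - 1*4 = 7 - 4 = 3)
X(d) = d²
h(B, Y) = 0
g = 0 (g = 0² = 0)
(j(-3) + g)² = ((-3)³ + 0)² = (-27 + 0)² = (-27)² = 729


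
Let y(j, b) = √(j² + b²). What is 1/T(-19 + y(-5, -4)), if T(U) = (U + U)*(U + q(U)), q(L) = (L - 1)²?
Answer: -9617/74062720 - 1163*√41/74062720 ≈ -0.00023040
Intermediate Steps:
q(L) = (-1 + L)²
y(j, b) = √(b² + j²)
T(U) = 2*U*(U + (-1 + U)²) (T(U) = (U + U)*(U + (-1 + U)²) = (2*U)*(U + (-1 + U)²) = 2*U*(U + (-1 + U)²))
1/T(-19 + y(-5, -4)) = 1/(2*(-19 + √((-4)² + (-5)²))*((-19 + √((-4)² + (-5)²)) + (-1 + (-19 + √((-4)² + (-5)²)))²)) = 1/(2*(-19 + √(16 + 25))*((-19 + √(16 + 25)) + (-1 + (-19 + √(16 + 25)))²)) = 1/(2*(-19 + √41)*((-19 + √41) + (-1 + (-19 + √41))²)) = 1/(2*(-19 + √41)*((-19 + √41) + (-20 + √41)²)) = 1/(2*(-19 + √41)*(-19 + √41 + (-20 + √41)²))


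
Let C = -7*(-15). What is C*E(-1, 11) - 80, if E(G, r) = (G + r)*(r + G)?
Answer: 10420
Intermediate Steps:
E(G, r) = (G + r)² (E(G, r) = (G + r)*(G + r) = (G + r)²)
C = 105
C*E(-1, 11) - 80 = 105*(-1 + 11)² - 80 = 105*10² - 80 = 105*100 - 80 = 10500 - 80 = 10420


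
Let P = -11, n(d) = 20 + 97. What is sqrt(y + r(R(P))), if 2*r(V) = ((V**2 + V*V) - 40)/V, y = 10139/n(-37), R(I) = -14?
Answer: sqrt(5521607)/273 ≈ 8.6074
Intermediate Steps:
n(d) = 117
y = 10139/117 ≈ 86.658
r(V) = (-40 + 2*V**2)/(2*V) (r(V) = (((V**2 + V*V) - 40)/V)/2 = (((V**2 + V**2) - 40)/V)/2 = ((2*V**2 - 40)/V)/2 = ((-40 + 2*V**2)/V)/2 = (-40 + 2*V**2)/(2*V))
sqrt(y + r(R(P))) = sqrt(10139/117 + (-14 - 20/(-14))) = sqrt(10139/117 + (-14 - 20*(-1/14))) = sqrt(10139/117 + (-14 + 10/7)) = sqrt(10139/117 - 88/7) = sqrt(60677/819) = sqrt(5521607)/273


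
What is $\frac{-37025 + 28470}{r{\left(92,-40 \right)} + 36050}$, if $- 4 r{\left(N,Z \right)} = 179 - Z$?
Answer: $- \frac{34220}{143981} \approx -0.23767$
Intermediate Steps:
$r{\left(N,Z \right)} = - \frac{179}{4} + \frac{Z}{4}$ ($r{\left(N,Z \right)} = - \frac{179 - Z}{4} = - \frac{179}{4} + \frac{Z}{4}$)
$\frac{-37025 + 28470}{r{\left(92,-40 \right)} + 36050} = \frac{-37025 + 28470}{\left(- \frac{179}{4} + \frac{1}{4} \left(-40\right)\right) + 36050} = - \frac{8555}{\left(- \frac{179}{4} - 10\right) + 36050} = - \frac{8555}{- \frac{219}{4} + 36050} = - \frac{8555}{\frac{143981}{4}} = \left(-8555\right) \frac{4}{143981} = - \frac{34220}{143981}$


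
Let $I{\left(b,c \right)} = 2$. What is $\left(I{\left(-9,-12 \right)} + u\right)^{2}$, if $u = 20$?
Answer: $484$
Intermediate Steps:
$\left(I{\left(-9,-12 \right)} + u\right)^{2} = \left(2 + 20\right)^{2} = 22^{2} = 484$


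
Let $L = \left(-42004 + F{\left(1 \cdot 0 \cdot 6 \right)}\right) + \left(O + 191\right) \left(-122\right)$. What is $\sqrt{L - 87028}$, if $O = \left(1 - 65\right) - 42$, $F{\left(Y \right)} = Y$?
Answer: $i \sqrt{139402} \approx 373.37 i$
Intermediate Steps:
$O = -106$ ($O = -64 - 42 = -106$)
$L = -52374$ ($L = \left(-42004 + 1 \cdot 0 \cdot 6\right) + \left(-106 + 191\right) \left(-122\right) = \left(-42004 + 0 \cdot 6\right) + 85 \left(-122\right) = \left(-42004 + 0\right) - 10370 = -42004 - 10370 = -52374$)
$\sqrt{L - 87028} = \sqrt{-52374 - 87028} = \sqrt{-139402} = i \sqrt{139402}$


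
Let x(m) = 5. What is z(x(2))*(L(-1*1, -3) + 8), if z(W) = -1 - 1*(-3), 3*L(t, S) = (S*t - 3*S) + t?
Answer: 70/3 ≈ 23.333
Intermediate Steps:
L(t, S) = -S + t/3 + S*t/3 (L(t, S) = ((S*t - 3*S) + t)/3 = ((-3*S + S*t) + t)/3 = (t - 3*S + S*t)/3 = -S + t/3 + S*t/3)
z(W) = 2 (z(W) = -1 + 3 = 2)
z(x(2))*(L(-1*1, -3) + 8) = 2*((-1*(-3) + (-1*1)/3 + (1/3)*(-3)*(-1*1)) + 8) = 2*((3 + (1/3)*(-1) + (1/3)*(-3)*(-1)) + 8) = 2*((3 - 1/3 + 1) + 8) = 2*(11/3 + 8) = 2*(35/3) = 70/3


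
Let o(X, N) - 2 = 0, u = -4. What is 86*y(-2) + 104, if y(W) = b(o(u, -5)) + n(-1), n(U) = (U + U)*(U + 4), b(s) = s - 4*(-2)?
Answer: 448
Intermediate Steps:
o(X, N) = 2 (o(X, N) = 2 + 0 = 2)
b(s) = 8 + s (b(s) = s + 8 = 8 + s)
n(U) = 2*U*(4 + U) (n(U) = (2*U)*(4 + U) = 2*U*(4 + U))
y(W) = 4 (y(W) = (8 + 2) + 2*(-1)*(4 - 1) = 10 + 2*(-1)*3 = 10 - 6 = 4)
86*y(-2) + 104 = 86*4 + 104 = 344 + 104 = 448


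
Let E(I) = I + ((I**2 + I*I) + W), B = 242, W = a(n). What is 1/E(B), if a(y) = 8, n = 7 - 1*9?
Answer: 1/117378 ≈ 8.5195e-6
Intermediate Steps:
n = -2 (n = 7 - 9 = -2)
W = 8
E(I) = 8 + I + 2*I**2 (E(I) = I + ((I**2 + I*I) + 8) = I + ((I**2 + I**2) + 8) = I + (2*I**2 + 8) = I + (8 + 2*I**2) = 8 + I + 2*I**2)
1/E(B) = 1/(8 + 242 + 2*242**2) = 1/(8 + 242 + 2*58564) = 1/(8 + 242 + 117128) = 1/117378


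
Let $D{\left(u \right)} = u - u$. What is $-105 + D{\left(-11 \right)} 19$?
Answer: $-105$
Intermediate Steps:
$D{\left(u \right)} = 0$
$-105 + D{\left(-11 \right)} 19 = -105 + 0 \cdot 19 = -105 + 0 = -105$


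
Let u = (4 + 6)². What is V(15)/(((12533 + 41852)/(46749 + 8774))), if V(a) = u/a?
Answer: 222092/32631 ≈ 6.8062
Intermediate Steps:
u = 100 (u = 10² = 100)
V(a) = 100/a
V(15)/(((12533 + 41852)/(46749 + 8774))) = (100/15)/(((12533 + 41852)/(46749 + 8774))) = (100*(1/15))/((54385/55523)) = 20/(3*((54385*(1/55523)))) = 20/(3*(54385/55523)) = (20/3)*(55523/54385) = 222092/32631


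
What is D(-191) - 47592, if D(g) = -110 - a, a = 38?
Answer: -47740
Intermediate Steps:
D(g) = -148 (D(g) = -110 - 1*38 = -110 - 38 = -148)
D(-191) - 47592 = -148 - 47592 = -47740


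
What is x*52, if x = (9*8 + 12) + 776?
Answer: 44720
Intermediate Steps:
x = 860 (x = (72 + 12) + 776 = 84 + 776 = 860)
x*52 = 860*52 = 44720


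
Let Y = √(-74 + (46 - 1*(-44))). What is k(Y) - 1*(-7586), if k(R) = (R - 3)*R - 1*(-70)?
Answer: 7660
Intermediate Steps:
Y = 4 (Y = √(-74 + (46 + 44)) = √(-74 + 90) = √16 = 4)
k(R) = 70 + R*(-3 + R) (k(R) = (-3 + R)*R + 70 = R*(-3 + R) + 70 = 70 + R*(-3 + R))
k(Y) - 1*(-7586) = (70 + 4² - 3*4) - 1*(-7586) = (70 + 16 - 12) + 7586 = 74 + 7586 = 7660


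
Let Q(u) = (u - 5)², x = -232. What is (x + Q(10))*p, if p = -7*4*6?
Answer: 34776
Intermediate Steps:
p = -168 (p = -28*6 = -168)
Q(u) = (-5 + u)²
(x + Q(10))*p = (-232 + (-5 + 10)²)*(-168) = (-232 + 5²)*(-168) = (-232 + 25)*(-168) = -207*(-168) = 34776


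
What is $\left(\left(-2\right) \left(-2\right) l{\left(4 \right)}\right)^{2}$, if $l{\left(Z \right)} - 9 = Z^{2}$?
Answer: $10000$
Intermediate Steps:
$l{\left(Z \right)} = 9 + Z^{2}$
$\left(\left(-2\right) \left(-2\right) l{\left(4 \right)}\right)^{2} = \left(\left(-2\right) \left(-2\right) \left(9 + 4^{2}\right)\right)^{2} = \left(4 \left(9 + 16\right)\right)^{2} = \left(4 \cdot 25\right)^{2} = 100^{2} = 10000$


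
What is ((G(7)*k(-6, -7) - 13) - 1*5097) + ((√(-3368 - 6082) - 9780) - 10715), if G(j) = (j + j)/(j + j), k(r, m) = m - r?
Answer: -25606 + 15*I*√42 ≈ -25606.0 + 97.211*I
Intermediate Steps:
G(j) = 1 (G(j) = (2*j)/((2*j)) = (2*j)*(1/(2*j)) = 1)
((G(7)*k(-6, -7) - 13) - 1*5097) + ((√(-3368 - 6082) - 9780) - 10715) = ((1*(-7 - 1*(-6)) - 13) - 1*5097) + ((√(-3368 - 6082) - 9780) - 10715) = ((1*(-7 + 6) - 13) - 5097) + ((√(-9450) - 9780) - 10715) = ((1*(-1) - 13) - 5097) + ((15*I*√42 - 9780) - 10715) = ((-1 - 13) - 5097) + ((-9780 + 15*I*√42) - 10715) = (-14 - 5097) + (-20495 + 15*I*√42) = -5111 + (-20495 + 15*I*√42) = -25606 + 15*I*√42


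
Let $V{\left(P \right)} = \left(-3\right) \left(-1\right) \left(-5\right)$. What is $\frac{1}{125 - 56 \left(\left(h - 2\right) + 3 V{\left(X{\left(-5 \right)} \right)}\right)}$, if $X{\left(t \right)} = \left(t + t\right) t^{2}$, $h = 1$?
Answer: $\frac{1}{2701} \approx 0.00037023$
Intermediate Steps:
$X{\left(t \right)} = 2 t^{3}$ ($X{\left(t \right)} = 2 t t^{2} = 2 t^{3}$)
$V{\left(P \right)} = -15$ ($V{\left(P \right)} = 3 \left(-5\right) = -15$)
$\frac{1}{125 - 56 \left(\left(h - 2\right) + 3 V{\left(X{\left(-5 \right)} \right)}\right)} = \frac{1}{125 - 56 \left(\left(1 - 2\right) + 3 \left(-15\right)\right)} = \frac{1}{125 - 56 \left(\left(1 - 2\right) - 45\right)} = \frac{1}{125 - 56 \left(-1 - 45\right)} = \frac{1}{125 - -2576} = \frac{1}{125 + 2576} = \frac{1}{2701}$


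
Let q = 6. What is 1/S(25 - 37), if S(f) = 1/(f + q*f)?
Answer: -84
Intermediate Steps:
S(f) = 1/(7*f) (S(f) = 1/(f + 6*f) = 1/(7*f))
1/S(25 - 37) = 1/(1/(7*(25 - 37))) = 1/((⅐)/(-12)) = 1/((⅐)*(-1/12)) = 1/(-1/84) = -84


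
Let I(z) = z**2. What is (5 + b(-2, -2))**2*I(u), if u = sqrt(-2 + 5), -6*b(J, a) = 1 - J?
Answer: 243/4 ≈ 60.750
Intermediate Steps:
b(J, a) = -1/6 + J/6 (b(J, a) = -(1 - J)/6 = -1/6 + J/6)
u = sqrt(3) ≈ 1.7320
(5 + b(-2, -2))**2*I(u) = (5 + (-1/6 + (1/6)*(-2)))**2*(sqrt(3))**2 = (5 + (-1/6 - 1/3))**2*3 = (5 - 1/2)**2*3 = (9/2)**2*3 = (81/4)*3 = 243/4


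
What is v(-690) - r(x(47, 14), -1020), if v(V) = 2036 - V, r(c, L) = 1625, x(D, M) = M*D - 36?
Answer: 1101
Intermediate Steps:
x(D, M) = -36 + D*M (x(D, M) = D*M - 36 = -36 + D*M)
v(-690) - r(x(47, 14), -1020) = (2036 - 1*(-690)) - 1*1625 = (2036 + 690) - 1625 = 2726 - 1625 = 1101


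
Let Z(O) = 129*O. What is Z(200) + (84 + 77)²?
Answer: 51721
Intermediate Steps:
Z(200) + (84 + 77)² = 129*200 + (84 + 77)² = 25800 + 161² = 25800 + 25921 = 51721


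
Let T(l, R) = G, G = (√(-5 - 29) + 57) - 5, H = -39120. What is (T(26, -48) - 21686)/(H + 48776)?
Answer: -10817/4828 + I*√34/9656 ≈ -2.2405 + 0.00060387*I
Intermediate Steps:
G = 52 + I*√34 (G = (√(-34) + 57) - 5 = (I*√34 + 57) - 5 = (57 + I*√34) - 5 = 52 + I*√34 ≈ 52.0 + 5.831*I)
T(l, R) = 52 + I*√34
(T(26, -48) - 21686)/(H + 48776) = ((52 + I*√34) - 21686)/(-39120 + 48776) = (-21634 + I*√34)/9656 = (-21634 + I*√34)*(1/9656) = -10817/4828 + I*√34/9656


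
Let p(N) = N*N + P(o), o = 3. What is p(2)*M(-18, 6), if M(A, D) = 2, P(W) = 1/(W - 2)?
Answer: 10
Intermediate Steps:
P(W) = 1/(-2 + W)
p(N) = 1 + N² (p(N) = N*N + 1/(-2 + 3) = N² + 1/1 = N² + 1 = 1 + N²)
p(2)*M(-18, 6) = (1 + 2²)*2 = (1 + 4)*2 = 5*2 = 10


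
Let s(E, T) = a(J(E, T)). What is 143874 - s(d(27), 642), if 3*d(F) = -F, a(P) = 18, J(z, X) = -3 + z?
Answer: 143856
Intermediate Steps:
d(F) = -F/3 (d(F) = (-F)/3 = -F/3)
s(E, T) = 18
143874 - s(d(27), 642) = 143874 - 1*18 = 143874 - 18 = 143856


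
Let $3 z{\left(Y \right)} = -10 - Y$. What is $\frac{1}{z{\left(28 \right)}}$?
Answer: $- \frac{3}{38} \approx -0.078947$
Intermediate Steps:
$z{\left(Y \right)} = - \frac{10}{3} - \frac{Y}{3}$ ($z{\left(Y \right)} = \frac{-10 - Y}{3} = - \frac{10}{3} - \frac{Y}{3}$)
$\frac{1}{z{\left(28 \right)}} = \frac{1}{- \frac{10}{3} - \frac{28}{3}} = \frac{1}{- \frac{38}{3}} = - \frac{3}{38}$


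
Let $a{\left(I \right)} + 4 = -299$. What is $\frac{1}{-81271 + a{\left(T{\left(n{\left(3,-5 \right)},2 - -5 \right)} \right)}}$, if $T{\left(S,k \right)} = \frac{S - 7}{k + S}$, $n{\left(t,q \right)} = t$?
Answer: $- \frac{1}{81574} \approx -1.2259 \cdot 10^{-5}$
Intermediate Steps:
$T{\left(S,k \right)} = \frac{-7 + S}{S + k}$
$a{\left(I \right)} = -303$ ($a{\left(I \right)} = -4 - 299 = -303$)
$\frac{1}{-81271 + a{\left(T{\left(n{\left(3,-5 \right)},2 - -5 \right)} \right)}} = \frac{1}{-81271 - 303} = \frac{1}{-81574} = - \frac{1}{81574}$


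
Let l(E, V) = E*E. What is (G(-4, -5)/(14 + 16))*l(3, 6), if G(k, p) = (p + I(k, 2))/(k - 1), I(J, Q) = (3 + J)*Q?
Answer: 21/50 ≈ 0.42000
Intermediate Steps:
I(J, Q) = Q*(3 + J)
l(E, V) = E²
G(k, p) = (6 + p + 2*k)/(-1 + k) (G(k, p) = (p + 2*(3 + k))/(k - 1) = (p + (6 + 2*k))/(-1 + k) = (6 + p + 2*k)/(-1 + k))
(G(-4, -5)/(14 + 16))*l(3, 6) = (((6 - 5 + 2*(-4))/(-1 - 4))/(14 + 16))*3² = (((6 - 5 - 8)/(-5))/30)*9 = (-⅕*(-7)*(1/30))*9 = ((7/5)*(1/30))*9 = (7/150)*9 = 21/50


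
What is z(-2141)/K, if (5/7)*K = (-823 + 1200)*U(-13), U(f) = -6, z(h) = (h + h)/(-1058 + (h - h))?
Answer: -10705/8376186 ≈ -0.0012780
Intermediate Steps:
z(h) = -h/529 (z(h) = (2*h)/(-1058 + 0) = (2*h)/(-1058) = (2*h)*(-1/1058) = -h/529)
K = -15834/5 (K = 7*((-823 + 1200)*(-6))/5 = 7*(377*(-6))/5 = (7/5)*(-2262) = -15834/5 ≈ -3166.8)
z(-2141)/K = (-1/529*(-2141))/(-15834/5) = (2141/529)*(-5/15834) = -10705/8376186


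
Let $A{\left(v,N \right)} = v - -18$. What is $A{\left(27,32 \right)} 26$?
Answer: $1170$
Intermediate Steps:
$A{\left(v,N \right)} = 18 + v$ ($A{\left(v,N \right)} = v + 18 = 18 + v$)
$A{\left(27,32 \right)} 26 = \left(18 + 27\right) 26 = 45 \cdot 26 = 1170$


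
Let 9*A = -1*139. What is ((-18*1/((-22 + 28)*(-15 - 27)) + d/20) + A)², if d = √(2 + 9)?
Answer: 375240559/1587600 - 1937*√11/1260 ≈ 231.26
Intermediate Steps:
d = √11 ≈ 3.3166
A = -139/9 (A = (-1*139)/9 = (⅑)*(-139) = -139/9 ≈ -15.444)
((-18*1/((-22 + 28)*(-15 - 27)) + d/20) + A)² = ((-18*1/((-22 + 28)*(-15 - 27)) + √11/20) - 139/9)² = ((-18/(6*(-42)) + √11*(1/20)) - 139/9)² = ((-18/(-252) + √11/20) - 139/9)² = ((-18*(-1/252) + √11/20) - 139/9)² = ((1/14 + √11/20) - 139/9)² = (-1937/126 + √11/20)²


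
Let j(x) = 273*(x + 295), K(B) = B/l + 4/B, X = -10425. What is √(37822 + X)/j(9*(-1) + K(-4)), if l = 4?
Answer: √27397/77532 ≈ 0.0021349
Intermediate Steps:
K(B) = 4/B + B/4 (K(B) = B/4 + 4/B = 4/B + B/4)
j(x) = 80535 + 273*x (j(x) = 273*(295 + x) = 80535 + 273*x)
√(37822 + X)/j(9*(-1) + K(-4)) = √(37822 - 10425)/(80535 + 273*(9*(-1) + (4/(-4) + (¼)*(-4)))) = √27397/(80535 + 273*(-9 + (4*(-¼) - 1))) = √27397/(80535 + 273*(-9 + (-1 - 1))) = √27397/(80535 + 273*(-9 - 2)) = √27397/(80535 + 273*(-11)) = √27397/(80535 - 3003) = √27397/77532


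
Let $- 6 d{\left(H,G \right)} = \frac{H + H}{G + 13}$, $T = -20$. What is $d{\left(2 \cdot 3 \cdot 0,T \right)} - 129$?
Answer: $-129$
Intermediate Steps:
$d{\left(H,G \right)} = - \frac{H}{3 \left(13 + G\right)}$ ($d{\left(H,G \right)} = - \frac{\left(H + H\right) \frac{1}{G + 13}}{6} = - \frac{2 H \frac{1}{13 + G}}{6} = - \frac{H}{3 \left(13 + G\right)}$)
$d{\left(2 \cdot 3 \cdot 0,T \right)} - 129 = - \frac{2 \cdot 3 \cdot 0}{39 + 3 \left(-20\right)} - 129 = - \frac{6 \cdot 0}{39 - 60} - 129 = \left(-1\right) 0 \frac{1}{-21} - 129 = \left(-1\right) 0 \left(- \frac{1}{21}\right) - 129 = 0 - 129 = -129$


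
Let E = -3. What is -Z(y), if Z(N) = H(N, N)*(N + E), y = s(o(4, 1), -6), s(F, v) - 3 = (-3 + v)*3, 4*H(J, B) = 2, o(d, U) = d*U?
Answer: 27/2 ≈ 13.500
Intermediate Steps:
o(d, U) = U*d
H(J, B) = 1/2 (H(J, B) = (1/4)*2 = 1/2)
s(F, v) = -6 + 3*v (s(F, v) = 3 + (-3 + v)*3 = 3 + (-9 + 3*v) = -6 + 3*v)
y = -24 (y = -6 + 3*(-6) = -6 - 18 = -24)
Z(N) = -3/2 + N/2 (Z(N) = (N - 3)/2 = (-3 + N)/2 = -3/2 + N/2)
-Z(y) = -(-3/2 + (1/2)*(-24)) = -(-3/2 - 12) = -1*(-27/2) = 27/2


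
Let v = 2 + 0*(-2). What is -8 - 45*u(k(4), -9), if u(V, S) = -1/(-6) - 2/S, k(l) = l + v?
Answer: -51/2 ≈ -25.500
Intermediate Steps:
v = 2 (v = 2 + 0 = 2)
k(l) = 2 + l (k(l) = l + 2 = 2 + l)
u(V, S) = 1/6 - 2/S (u(V, S) = -1*(-1/6) - 2/S = 1/6 - 2/S)
-8 - 45*u(k(4), -9) = -8 - 15*(-12 - 9)/(2*(-9)) = -8 - 15*(-1)*(-21)/(2*9) = -8 - 45*7/18 = -8 - 35/2 = -51/2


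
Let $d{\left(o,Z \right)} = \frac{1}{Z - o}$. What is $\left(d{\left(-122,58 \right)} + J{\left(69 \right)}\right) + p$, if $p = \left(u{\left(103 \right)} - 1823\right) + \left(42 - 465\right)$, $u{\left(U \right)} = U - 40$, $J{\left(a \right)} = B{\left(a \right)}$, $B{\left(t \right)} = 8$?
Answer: $- \frac{391499}{180} \approx -2175.0$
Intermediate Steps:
$J{\left(a \right)} = 8$
$u{\left(U \right)} = -40 + U$ ($u{\left(U \right)} = U - 40 = -40 + U$)
$p = -2183$ ($p = \left(\left(-40 + 103\right) - 1823\right) + \left(42 - 465\right) = \left(63 - 1823\right) + \left(42 - 465\right) = -1760 - 423 = -2183$)
$\left(d{\left(-122,58 \right)} + J{\left(69 \right)}\right) + p = \left(\frac{1}{58 - -122} + 8\right) - 2183 = \left(\frac{1}{58 + 122} + 8\right) - 2183 = \left(\frac{1}{180} + 8\right) - 2183 = \frac{1441}{180} - 2183 = - \frac{391499}{180}$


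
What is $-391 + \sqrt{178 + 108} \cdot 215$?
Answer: $-391 + 215 \sqrt{286} \approx 3245.0$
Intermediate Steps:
$-391 + \sqrt{178 + 108} \cdot 215 = -391 + \sqrt{286} \cdot 215 = -391 + 215 \sqrt{286}$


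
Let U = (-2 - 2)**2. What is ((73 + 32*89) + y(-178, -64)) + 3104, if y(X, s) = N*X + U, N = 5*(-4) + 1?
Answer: 9423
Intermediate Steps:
N = -19 (N = -20 + 1 = -19)
U = 16 (U = (-4)**2 = 16)
y(X, s) = 16 - 19*X (y(X, s) = -19*X + 16 = 16 - 19*X)
((73 + 32*89) + y(-178, -64)) + 3104 = ((73 + 32*89) + (16 - 19*(-178))) + 3104 = ((73 + 2848) + (16 + 3382)) + 3104 = (2921 + 3398) + 3104 = 6319 + 3104 = 9423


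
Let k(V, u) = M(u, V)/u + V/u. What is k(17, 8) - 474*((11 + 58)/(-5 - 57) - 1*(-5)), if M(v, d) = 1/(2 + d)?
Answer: -2167935/1178 ≈ -1840.4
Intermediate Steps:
k(V, u) = V/u + 1/(u*(2 + V)) (k(V, u) = 1/((2 + V)*u) + V/u = 1/(u*(2 + V)) + V/u = V/u + 1/(u*(2 + V)))
k(17, 8) - 474*((11 + 58)/(-5 - 57) - 1*(-5)) = (1 + 17*(2 + 17))/(8*(2 + 17)) - 474*((11 + 58)/(-5 - 57) - 1*(-5)) = (1/8)*(1 + 17*19)/19 - 474*(69/(-62) + 5) = (1/8)*(1/19)*(1 + 323) - 474*(69*(-1/62) + 5) = (1/8)*(1/19)*324 - 474*(-69/62 + 5) = 81/38 - 474*241/62 = 81/38 - 57117/31 = -2167935/1178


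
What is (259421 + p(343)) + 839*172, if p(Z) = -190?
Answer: 403539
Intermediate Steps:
(259421 + p(343)) + 839*172 = (259421 - 190) + 839*172 = 259231 + 144308 = 403539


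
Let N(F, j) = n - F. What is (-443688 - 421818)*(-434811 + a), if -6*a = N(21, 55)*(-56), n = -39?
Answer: 376816212726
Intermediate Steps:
N(F, j) = -39 - F
a = -560 (a = -(-39 - 1*21)*(-56)/6 = -(-39 - 21)*(-56)/6 = -(-10)*(-56) = -⅙*3360 = -560)
(-443688 - 421818)*(-434811 + a) = (-443688 - 421818)*(-434811 - 560) = -865506*(-435371) = 376816212726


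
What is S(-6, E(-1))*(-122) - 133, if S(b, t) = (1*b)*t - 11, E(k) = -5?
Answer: -2451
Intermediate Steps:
S(b, t) = -11 + b*t (S(b, t) = b*t - 11 = -11 + b*t)
S(-6, E(-1))*(-122) - 133 = (-11 - 6*(-5))*(-122) - 133 = (-11 + 30)*(-122) - 133 = 19*(-122) - 133 = -2318 - 133 = -2451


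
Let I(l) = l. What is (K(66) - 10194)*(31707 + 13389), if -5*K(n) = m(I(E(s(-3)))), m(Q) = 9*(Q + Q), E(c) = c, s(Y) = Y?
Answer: -2296107936/5 ≈ -4.5922e+8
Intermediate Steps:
m(Q) = 18*Q (m(Q) = 9*(2*Q) = 18*Q)
K(n) = 54/5 (K(n) = -18*(-3)/5 = -1/5*(-54) = 54/5)
(K(66) - 10194)*(31707 + 13389) = (54/5 - 10194)*(31707 + 13389) = -50916/5*45096 = -2296107936/5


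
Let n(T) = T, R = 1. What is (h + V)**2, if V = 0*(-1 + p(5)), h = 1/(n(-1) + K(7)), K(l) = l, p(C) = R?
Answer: 1/36 ≈ 0.027778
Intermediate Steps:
p(C) = 1
h = 1/6 (h = 1/(-1 + 7) = 1/6 ≈ 0.16667)
V = 0 (V = 0*(-1 + 1) = 0*0 = 0)
(h + V)**2 = (1/6 + 0)**2 = (1/6)**2 = 1/36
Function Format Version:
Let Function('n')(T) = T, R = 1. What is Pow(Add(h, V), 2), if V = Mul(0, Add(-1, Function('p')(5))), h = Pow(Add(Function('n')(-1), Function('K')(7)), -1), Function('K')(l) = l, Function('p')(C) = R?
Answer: Rational(1, 36) ≈ 0.027778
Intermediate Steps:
Function('p')(C) = 1
h = Rational(1, 6) (h = Pow(Add(-1, 7), -1) = Pow(6, -1) = Rational(1, 6) ≈ 0.16667)
V = 0 (V = Mul(0, Add(-1, 1)) = Mul(0, 0) = 0)
Pow(Add(h, V), 2) = Pow(Add(Rational(1, 6), 0), 2) = Pow(Rational(1, 6), 2) = Rational(1, 36)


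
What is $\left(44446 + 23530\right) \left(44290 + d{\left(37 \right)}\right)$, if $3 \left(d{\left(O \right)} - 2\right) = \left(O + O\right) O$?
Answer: $\frac{9218497264}{3} \approx 3.0728 \cdot 10^{9}$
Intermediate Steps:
$d{\left(O \right)} = 2 + \frac{2 O^{2}}{3}$ ($d{\left(O \right)} = 2 + \frac{\left(O + O\right) O}{3} = 2 + \frac{2 O O}{3} = 2 + \frac{2 O^{2}}{3}$)
$\left(44446 + 23530\right) \left(44290 + d{\left(37 \right)}\right) = \left(44446 + 23530\right) \left(44290 + \left(2 + \frac{2 \cdot 37^{2}}{3}\right)\right) = 67976 \left(44290 + \left(2 + \frac{2}{3} \cdot 1369\right)\right) = 67976 \left(44290 + \left(2 + \frac{2738}{3}\right)\right) = 67976 \left(44290 + \frac{2744}{3}\right) = 67976 \cdot \frac{135614}{3} = \frac{9218497264}{3}$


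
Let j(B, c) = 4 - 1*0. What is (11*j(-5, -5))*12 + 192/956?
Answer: 126240/239 ≈ 528.20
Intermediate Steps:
j(B, c) = 4 (j(B, c) = 4 + 0 = 4)
(11*j(-5, -5))*12 + 192/956 = (11*4)*12 + 192/956 = 44*12 + 192*(1/956) = 528 + 48/239 = 126240/239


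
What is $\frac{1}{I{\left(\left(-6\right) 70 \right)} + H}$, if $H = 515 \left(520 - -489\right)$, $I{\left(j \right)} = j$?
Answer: $\frac{1}{519215} \approx 1.926 \cdot 10^{-6}$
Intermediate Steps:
$H = 519635$ ($H = 515 \left(520 + 489\right) = 515 \cdot 1009 = 519635$)
$\frac{1}{I{\left(\left(-6\right) 70 \right)} + H} = \frac{1}{\left(-6\right) 70 + 519635} = \frac{1}{-420 + 519635} = \frac{1}{519215}$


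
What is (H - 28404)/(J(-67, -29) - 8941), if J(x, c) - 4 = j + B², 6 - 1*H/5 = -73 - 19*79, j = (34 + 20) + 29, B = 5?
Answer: 20504/8829 ≈ 2.3223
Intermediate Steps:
j = 83 (j = 54 + 29 = 83)
H = 7900 (H = 30 - 5*(-73 - 19*79) = 30 - 5*(-73 - 1501) = 30 - 5*(-1574) = 30 + 7870 = 7900)
J(x, c) = 112 (J(x, c) = 4 + (83 + 5²) = 4 + (83 + 25) = 4 + 108 = 112)
(H - 28404)/(J(-67, -29) - 8941) = (7900 - 28404)/(112 - 8941) = -20504/(-8829) = -20504*(-1/8829) = 20504/8829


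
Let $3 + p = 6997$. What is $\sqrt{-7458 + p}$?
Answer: $4 i \sqrt{29} \approx 21.541 i$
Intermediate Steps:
$p = 6994$ ($p = -3 + 6997 = 6994$)
$\sqrt{-7458 + p} = \sqrt{-7458 + 6994} = \sqrt{-464} = 4 i \sqrt{29}$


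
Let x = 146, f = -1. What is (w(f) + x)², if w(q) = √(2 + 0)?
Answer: (146 + √2)² ≈ 21731.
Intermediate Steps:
w(q) = √2
(w(f) + x)² = (√2 + 146)² = (146 + √2)²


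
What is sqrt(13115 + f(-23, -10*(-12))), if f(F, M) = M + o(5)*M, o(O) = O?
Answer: sqrt(13835) ≈ 117.62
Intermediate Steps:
f(F, M) = 6*M (f(F, M) = M + 5*M = 6*M)
sqrt(13115 + f(-23, -10*(-12))) = sqrt(13115 + 6*(-10*(-12))) = sqrt(13115 + 6*120) = sqrt(13115 + 720) = sqrt(13835)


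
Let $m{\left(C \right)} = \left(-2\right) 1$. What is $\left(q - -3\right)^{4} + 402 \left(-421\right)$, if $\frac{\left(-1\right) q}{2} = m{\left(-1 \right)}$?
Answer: $-166841$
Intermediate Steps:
$m{\left(C \right)} = -2$
$q = 4$ ($q = \left(-2\right) \left(-2\right) = 4$)
$\left(q - -3\right)^{4} + 402 \left(-421\right) = \left(4 - -3\right)^{4} + 402 \left(-421\right) = \left(4 + 3\right)^{4} - 169242 = 7^{4} - 169242 = 2401 - 169242 = -166841$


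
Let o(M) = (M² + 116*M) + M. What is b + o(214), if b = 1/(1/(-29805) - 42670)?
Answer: 90085218518929/1271779351 ≈ 70834.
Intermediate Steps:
o(M) = M² + 117*M
b = -29805/1271779351 (b = 1/(-1/29805 - 42670) = 1/(-1271779351/29805) = -29805/1271779351 ≈ -2.3436e-5)
b + o(214) = -29805/1271779351 + 214*(117 + 214) = -29805/1271779351 + 214*331 = -29805/1271779351 + 70834 = 90085218518929/1271779351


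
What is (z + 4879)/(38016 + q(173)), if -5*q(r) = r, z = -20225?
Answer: -76730/189907 ≈ -0.40404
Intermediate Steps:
q(r) = -r/5
(z + 4879)/(38016 + q(173)) = (-20225 + 4879)/(38016 - ⅕*173) = -15346/(38016 - 173/5) = -15346/189907/5 = -15346*5/189907 = -76730/189907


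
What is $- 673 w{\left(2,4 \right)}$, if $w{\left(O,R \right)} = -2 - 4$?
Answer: $4038$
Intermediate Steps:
$w{\left(O,R \right)} = -6$
$- 673 w{\left(2,4 \right)} = \left(-673\right) \left(-6\right) = 4038$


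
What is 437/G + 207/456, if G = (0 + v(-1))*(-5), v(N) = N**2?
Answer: -66079/760 ≈ -86.946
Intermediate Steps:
G = -5 (G = (0 + (-1)**2)*(-5) = (0 + 1)*(-5) = 1*(-5) = -5)
437/G + 207/456 = 437/(-5) + 207/456 = 437*(-1/5) + 207*(1/456) = -437/5 + 69/152 = -66079/760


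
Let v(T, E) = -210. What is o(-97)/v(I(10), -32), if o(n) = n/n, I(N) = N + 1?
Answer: -1/210 ≈ -0.0047619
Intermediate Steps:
I(N) = 1 + N
o(n) = 1
o(-97)/v(I(10), -32) = 1/(-210) = 1*(-1/210) = -1/210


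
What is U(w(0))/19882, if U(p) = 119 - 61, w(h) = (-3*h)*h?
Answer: 29/9941 ≈ 0.0029172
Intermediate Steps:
w(h) = -3*h²
U(p) = 58
U(w(0))/19882 = 58/19882 = 58*(1/19882) = 29/9941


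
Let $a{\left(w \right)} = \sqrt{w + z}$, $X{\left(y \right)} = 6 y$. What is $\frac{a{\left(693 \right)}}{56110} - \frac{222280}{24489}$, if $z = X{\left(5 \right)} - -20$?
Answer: $- \frac{222280}{24489} + \frac{\sqrt{743}}{56110} \approx -9.0762$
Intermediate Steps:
$z = 50$ ($z = 6 \cdot 5 - -20 = 30 + 20 = 50$)
$a{\left(w \right)} = \sqrt{50 + w}$ ($a{\left(w \right)} = \sqrt{w + 50} = \sqrt{50 + w}$)
$\frac{a{\left(693 \right)}}{56110} - \frac{222280}{24489} = \frac{\sqrt{50 + 693}}{56110} - \frac{222280}{24489} = \sqrt{743} \cdot \frac{1}{56110} - \frac{222280}{24489} = \frac{\sqrt{743}}{56110} - \frac{222280}{24489} = - \frac{222280}{24489} + \frac{\sqrt{743}}{56110}$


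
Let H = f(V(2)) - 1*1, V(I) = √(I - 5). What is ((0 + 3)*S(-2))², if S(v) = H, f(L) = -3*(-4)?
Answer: 1089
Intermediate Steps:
V(I) = √(-5 + I)
f(L) = 12
H = 11 (H = 12 - 1*1 = 12 - 1 = 11)
S(v) = 11
((0 + 3)*S(-2))² = ((0 + 3)*11)² = (3*11)² = 33² = 1089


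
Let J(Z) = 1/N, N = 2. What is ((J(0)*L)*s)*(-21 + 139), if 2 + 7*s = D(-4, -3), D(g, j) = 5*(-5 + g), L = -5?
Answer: 13865/7 ≈ 1980.7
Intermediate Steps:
D(g, j) = -25 + 5*g
J(Z) = 1/2
s = -47/7 (s = -2/7 + (-25 + 5*(-4))/7 = -2/7 + (-25 - 20)/7 = -2/7 + (1/7)*(-45) = -2/7 - 45/7 = -47/7 ≈ -6.7143)
((J(0)*L)*s)*(-21 + 139) = (((1/2)*(-5))*(-47/7))*(-21 + 139) = -5/2*(-47/7)*118 = (235/14)*118 = 13865/7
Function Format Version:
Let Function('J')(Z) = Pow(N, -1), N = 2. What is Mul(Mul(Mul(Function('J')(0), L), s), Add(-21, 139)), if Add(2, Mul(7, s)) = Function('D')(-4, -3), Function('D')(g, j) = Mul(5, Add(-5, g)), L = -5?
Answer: Rational(13865, 7) ≈ 1980.7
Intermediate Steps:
Function('D')(g, j) = Add(-25, Mul(5, g))
Function('J')(Z) = Rational(1, 2) (Function('J')(Z) = Pow(2, -1) = Rational(1, 2))
s = Rational(-47, 7) (s = Add(Rational(-2, 7), Mul(Rational(1, 7), Add(-25, Mul(5, -4)))) = Add(Rational(-2, 7), Mul(Rational(1, 7), Add(-25, -20))) = Add(Rational(-2, 7), Mul(Rational(1, 7), -45)) = Add(Rational(-2, 7), Rational(-45, 7)) = Rational(-47, 7) ≈ -6.7143)
Mul(Mul(Mul(Function('J')(0), L), s), Add(-21, 139)) = Mul(Mul(Mul(Rational(1, 2), -5), Rational(-47, 7)), Add(-21, 139)) = Mul(Mul(Rational(-5, 2), Rational(-47, 7)), 118) = Mul(Rational(235, 14), 118) = Rational(13865, 7)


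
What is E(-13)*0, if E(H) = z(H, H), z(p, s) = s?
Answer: 0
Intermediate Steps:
E(H) = H
E(-13)*0 = -13*0 = 0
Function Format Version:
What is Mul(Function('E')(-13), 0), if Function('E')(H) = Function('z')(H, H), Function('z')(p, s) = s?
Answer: 0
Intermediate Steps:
Function('E')(H) = H
Mul(Function('E')(-13), 0) = Mul(-13, 0) = 0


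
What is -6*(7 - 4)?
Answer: -18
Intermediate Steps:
-6*(7 - 4) = -6*3 = -18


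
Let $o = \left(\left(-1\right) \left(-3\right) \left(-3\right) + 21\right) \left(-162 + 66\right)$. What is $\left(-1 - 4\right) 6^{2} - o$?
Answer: $972$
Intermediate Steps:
$o = -1152$ ($o = \left(3 \left(-3\right) + 21\right) \left(-96\right) = \left(-9 + 21\right) \left(-96\right) = 12 \left(-96\right) = -1152$)
$\left(-1 - 4\right) 6^{2} - o = \left(-1 - 4\right) 6^{2} - -1152 = \left(-5\right) 36 + 1152 = -180 + 1152 = 972$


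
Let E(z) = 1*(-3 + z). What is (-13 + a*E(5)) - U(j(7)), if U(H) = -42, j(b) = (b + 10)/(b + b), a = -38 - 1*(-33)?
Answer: 19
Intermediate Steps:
a = -5 (a = -38 + 33 = -5)
E(z) = -3 + z
j(b) = (10 + b)/(2*b) (j(b) = (10 + b)/((2*b)) = (10 + b)*(1/(2*b)) = (10 + b)/(2*b))
(-13 + a*E(5)) - U(j(7)) = (-13 - 5*(-3 + 5)) - 1*(-42) = (-13 - 5*2) + 42 = (-13 - 10) + 42 = -23 + 42 = 19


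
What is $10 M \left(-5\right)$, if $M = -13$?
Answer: $650$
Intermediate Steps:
$10 M \left(-5\right) = 10 \left(-13\right) \left(-5\right) = \left(-130\right) \left(-5\right) = 650$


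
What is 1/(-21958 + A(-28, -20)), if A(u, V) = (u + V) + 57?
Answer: -1/21949 ≈ -4.5560e-5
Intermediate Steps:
A(u, V) = 57 + V + u (A(u, V) = (V + u) + 57 = 57 + V + u)
1/(-21958 + A(-28, -20)) = 1/(-21958 + (57 - 20 - 28)) = 1/(-21958 + 9) = 1/(-21949) = -1/21949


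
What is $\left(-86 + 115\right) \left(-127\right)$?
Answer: $-3683$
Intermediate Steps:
$\left(-86 + 115\right) \left(-127\right) = 29 \left(-127\right) = -3683$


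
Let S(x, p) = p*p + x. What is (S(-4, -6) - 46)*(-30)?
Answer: 420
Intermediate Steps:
S(x, p) = x + p**2 (S(x, p) = p**2 + x = x + p**2)
(S(-4, -6) - 46)*(-30) = ((-4 + (-6)**2) - 46)*(-30) = ((-4 + 36) - 46)*(-30) = (32 - 46)*(-30) = -14*(-30) = 420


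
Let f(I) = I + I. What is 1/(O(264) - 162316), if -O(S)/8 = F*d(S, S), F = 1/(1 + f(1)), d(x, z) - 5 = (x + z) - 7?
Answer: -3/491156 ≈ -6.1080e-6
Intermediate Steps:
f(I) = 2*I
d(x, z) = -2 + x + z (d(x, z) = 5 + ((x + z) - 7) = 5 + (-7 + x + z) = -2 + x + z)
F = 1/3 (F = 1/(1 + 2*1) = 1/(1 + 2) = 1/3 ≈ 0.33333)
O(S) = 16/3 - 16*S/3 (O(S) = -8*(-2 + S + S)/3 = -8*(-2 + 2*S)/3 = -8*(-2/3 + 2*S/3) = 16/3 - 16*S/3)
1/(O(264) - 162316) = 1/((16/3 - 16/3*264) - 162316) = 1/((16/3 - 1408) - 162316) = 1/(-4208/3 - 162316) = 1/(-491156/3) = -3/491156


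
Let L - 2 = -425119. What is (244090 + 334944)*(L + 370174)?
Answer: -31813865062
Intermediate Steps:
L = -425117 (L = 2 - 425119 = -425117)
(244090 + 334944)*(L + 370174) = (244090 + 334944)*(-425117 + 370174) = 579034*(-54943) = -31813865062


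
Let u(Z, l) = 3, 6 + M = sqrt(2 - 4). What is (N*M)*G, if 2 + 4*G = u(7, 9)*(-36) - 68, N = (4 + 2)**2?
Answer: 9612 - 1602*I*sqrt(2) ≈ 9612.0 - 2265.6*I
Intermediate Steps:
M = -6 + I*sqrt(2) (M = -6 + sqrt(2 - 4) = -6 + sqrt(-2) = -6 + I*sqrt(2) ≈ -6.0 + 1.4142*I)
N = 36 (N = 6**2 = 36)
G = -89/2 (G = -1/2 + (3*(-36) - 68)/4 = -1/2 + (-108 - 68)/4 = -1/2 + (1/4)*(-176) = -1/2 - 44 = -89/2 ≈ -44.500)
(N*M)*G = (36*(-6 + I*sqrt(2)))*(-89/2) = (-216 + 36*I*sqrt(2))*(-89/2) = 9612 - 1602*I*sqrt(2)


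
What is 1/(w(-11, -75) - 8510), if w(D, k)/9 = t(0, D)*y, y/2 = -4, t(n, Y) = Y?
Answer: -1/7718 ≈ -0.00012957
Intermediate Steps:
y = -8 (y = 2*(-4) = -8)
w(D, k) = -72*D (w(D, k) = 9*(D*(-8)) = 9*(-8*D) = -72*D)
1/(w(-11, -75) - 8510) = 1/(-72*(-11) - 8510) = 1/(792 - 8510) = 1/(-7718) = -1/7718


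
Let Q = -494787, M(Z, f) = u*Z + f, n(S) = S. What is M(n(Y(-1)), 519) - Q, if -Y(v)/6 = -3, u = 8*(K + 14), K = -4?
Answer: 496746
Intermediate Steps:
u = 80 (u = 8*(-4 + 14) = 8*10 = 80)
Y(v) = 18 (Y(v) = -6*(-3) = 18)
M(Z, f) = f + 80*Z (M(Z, f) = 80*Z + f = f + 80*Z)
M(n(Y(-1)), 519) - Q = (519 + 80*18) - 1*(-494787) = (519 + 1440) + 494787 = 1959 + 494787 = 496746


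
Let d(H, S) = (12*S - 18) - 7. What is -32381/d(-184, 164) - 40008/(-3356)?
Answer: -7733773/1630177 ≈ -4.7441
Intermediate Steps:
d(H, S) = -25 + 12*S (d(H, S) = (-18 + 12*S) - 7 = -25 + 12*S)
-32381/d(-184, 164) - 40008/(-3356) = -32381/(-25 + 12*164) - 40008/(-3356) = -32381/(-25 + 1968) - 40008*(-1/3356) = -32381/1943 + 10002/839 = -7733773/1630177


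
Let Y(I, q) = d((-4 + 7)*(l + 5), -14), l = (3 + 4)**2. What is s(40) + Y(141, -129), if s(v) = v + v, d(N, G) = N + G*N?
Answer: -2026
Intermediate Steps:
l = 49 (l = 7**2 = 49)
Y(I, q) = -2106 (Y(I, q) = ((-4 + 7)*(49 + 5))*(1 - 14) = (3*54)*(-13) = 162*(-13) = -2106)
s(v) = 2*v
s(40) + Y(141, -129) = 2*40 - 2106 = 80 - 2106 = -2026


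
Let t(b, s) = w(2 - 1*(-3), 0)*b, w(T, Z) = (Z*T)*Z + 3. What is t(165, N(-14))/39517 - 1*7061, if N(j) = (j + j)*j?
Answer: -279029042/39517 ≈ -7061.0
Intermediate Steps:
w(T, Z) = 3 + T*Z**2 (w(T, Z) = (T*Z)*Z + 3 = T*Z**2 + 3 = 3 + T*Z**2)
N(j) = 2*j**2 (N(j) = (2*j)*j = 2*j**2)
t(b, s) = 3*b (t(b, s) = (3 + (2 - 1*(-3))*0**2)*b = (3 + (2 + 3)*0)*b = (3 + 5*0)*b = (3 + 0)*b = 3*b)
t(165, N(-14))/39517 - 1*7061 = (3*165)/39517 - 1*7061 = 495*(1/39517) - 7061 = 495/39517 - 7061 = -279029042/39517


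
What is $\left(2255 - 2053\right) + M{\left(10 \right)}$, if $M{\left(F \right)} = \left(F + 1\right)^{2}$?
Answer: $323$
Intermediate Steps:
$M{\left(F \right)} = \left(1 + F\right)^{2}$
$\left(2255 - 2053\right) + M{\left(10 \right)} = \left(2255 - 2053\right) + \left(1 + 10\right)^{2} = 202 + 11^{2} = 202 + 121 = 323$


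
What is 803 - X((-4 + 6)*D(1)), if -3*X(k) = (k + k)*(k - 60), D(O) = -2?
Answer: 2921/3 ≈ 973.67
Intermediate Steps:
X(k) = -2*k*(-60 + k)/3 (X(k) = -(k + k)*(k - 60)/3 = -2*k*(-60 + k)/3)
803 - X((-4 + 6)*D(1)) = 803 - 2*(-4 + 6)*(-2)*(60 - (-4 + 6)*(-2))/3 = 803 - 2*2*(-2)*(60 - 2*(-2))/3 = 803 - 2*(-4)*(60 - 1*(-4))/3 = 803 - 2*(-4)*(60 + 4)/3 = 803 - 2*(-4)*64/3 = 803 - 1*(-512/3) = 803 + 512/3 = 2921/3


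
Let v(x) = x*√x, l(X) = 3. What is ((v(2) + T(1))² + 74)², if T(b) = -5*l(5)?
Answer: 101449 - 36840*√2 ≈ 49349.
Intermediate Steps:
v(x) = x^(3/2)
T(b) = -15 (T(b) = -5*3 = -15)
((v(2) + T(1))² + 74)² = ((2^(3/2) - 15)² + 74)² = ((2*√2 - 15)² + 74)² = ((-15 + 2*√2)² + 74)² = (74 + (-15 + 2*√2)²)²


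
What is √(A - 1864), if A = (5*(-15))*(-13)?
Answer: I*√889 ≈ 29.816*I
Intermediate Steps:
A = 975 (A = -75*(-13) = 975)
√(A - 1864) = √(975 - 1864) = √(-889) = I*√889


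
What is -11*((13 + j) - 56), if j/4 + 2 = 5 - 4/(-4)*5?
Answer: 121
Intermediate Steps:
j = 32 (j = -8 + 4*(5 - 4/(-4)*5) = -8 + 4*(5 - 4*(-¼)*5) = -8 + 4*(5 + 1*5) = -8 + 4*(5 + 5) = -8 + 4*10 = -8 + 40 = 32)
-11*((13 + j) - 56) = -11*((13 + 32) - 56) = -11*(45 - 56) = -11*(-11) = 121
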